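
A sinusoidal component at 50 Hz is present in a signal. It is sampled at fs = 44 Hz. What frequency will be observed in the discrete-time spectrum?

50 Hz mod fs = 6 Hz.
6 Hz ≤ fs/2 = 22 Hz, appears at 6 Hz.

6 Hz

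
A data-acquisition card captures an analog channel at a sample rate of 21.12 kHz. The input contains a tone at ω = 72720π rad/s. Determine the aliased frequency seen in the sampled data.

ω = 72720π rad/s → f = ω/(2π) = 36360 Hz = 36.36 kHz.
36.36 kHz mod fs = 15.24 kHz.
15.24 kHz > fs/2 = 10.56 kHz, folds to fs − 15.24 kHz = 5.88 kHz.

5.88 kHz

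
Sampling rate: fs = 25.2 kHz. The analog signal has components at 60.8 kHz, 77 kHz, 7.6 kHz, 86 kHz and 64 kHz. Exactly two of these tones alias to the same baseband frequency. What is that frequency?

10.4 kHz

fs/2 = 12.6 kHz.
60.8 kHz mod fs = 10.4 kHz.
10.4 kHz ≤ fs/2 = 12.6 kHz, appears at 10.4 kHz.
77 kHz mod fs = 1.4 kHz.
1.4 kHz ≤ fs/2 = 12.6 kHz, appears at 1.4 kHz.
7.6 kHz ≤ fs/2 = 12.6 kHz, passes unchanged.
86 kHz mod fs = 10.4 kHz.
10.4 kHz ≤ fs/2 = 12.6 kHz, appears at 10.4 kHz.
64 kHz mod fs = 13.6 kHz.
13.6 kHz > fs/2 = 12.6 kHz, folds to fs − 13.6 kHz = 11.6 kHz.
60.8 kHz and 86 kHz both map to 10.4 kHz.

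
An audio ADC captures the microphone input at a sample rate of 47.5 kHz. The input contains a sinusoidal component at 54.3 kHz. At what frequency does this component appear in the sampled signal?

54.3 kHz mod fs = 6.8 kHz.
6.8 kHz ≤ fs/2 = 23.75 kHz, appears at 6.8 kHz.

6.8 kHz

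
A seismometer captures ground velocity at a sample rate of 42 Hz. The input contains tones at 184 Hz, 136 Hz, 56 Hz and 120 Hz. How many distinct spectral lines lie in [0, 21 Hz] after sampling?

4

fs/2 = 21 Hz.
184 Hz mod fs = 16 Hz.
16 Hz ≤ fs/2 = 21 Hz, appears at 16 Hz.
136 Hz mod fs = 10 Hz.
10 Hz ≤ fs/2 = 21 Hz, appears at 10 Hz.
56 Hz mod fs = 14 Hz.
14 Hz ≤ fs/2 = 21 Hz, appears at 14 Hz.
120 Hz mod fs = 36 Hz.
36 Hz > fs/2 = 21 Hz, folds to fs − 36 Hz = 6 Hz.
Distinct values: {6 Hz, 10 Hz, 14 Hz, 16 Hz} → 4.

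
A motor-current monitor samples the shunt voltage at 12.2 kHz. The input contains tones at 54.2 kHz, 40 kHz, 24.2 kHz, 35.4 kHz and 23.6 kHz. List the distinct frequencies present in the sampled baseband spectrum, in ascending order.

fs/2 = 6.1 kHz.
54.2 kHz mod fs = 5.4 kHz.
5.4 kHz ≤ fs/2 = 6.1 kHz, appears at 5.4 kHz.
40 kHz mod fs = 3.4 kHz.
3.4 kHz ≤ fs/2 = 6.1 kHz, appears at 3.4 kHz.
24.2 kHz mod fs = 12 kHz.
12 kHz > fs/2 = 6.1 kHz, folds to fs − 12 kHz = 0.2 kHz.
35.4 kHz mod fs = 11 kHz.
11 kHz > fs/2 = 6.1 kHz, folds to fs − 11 kHz = 1.2 kHz.
23.6 kHz mod fs = 11.4 kHz.
11.4 kHz > fs/2 = 6.1 kHz, folds to fs − 11.4 kHz = 0.8 kHz.
Distinct values: {0.2 kHz, 0.8 kHz, 1.2 kHz, 3.4 kHz, 5.4 kHz}.

0.2 kHz, 0.8 kHz, 1.2 kHz, 3.4 kHz, 5.4 kHz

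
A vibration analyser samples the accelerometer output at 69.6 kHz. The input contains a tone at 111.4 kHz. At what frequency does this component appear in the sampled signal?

27.8 kHz

111.4 kHz mod fs = 41.8 kHz.
41.8 kHz > fs/2 = 34.8 kHz, folds to fs − 41.8 kHz = 27.8 kHz.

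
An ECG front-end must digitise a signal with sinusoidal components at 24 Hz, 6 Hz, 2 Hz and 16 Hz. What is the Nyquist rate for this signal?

Highest-frequency component: 24 Hz.
Nyquist rate = 2 × 24 Hz = 48 Hz.

48 Hz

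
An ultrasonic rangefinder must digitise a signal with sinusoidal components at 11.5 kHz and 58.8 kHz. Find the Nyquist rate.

117.6 kHz

Highest-frequency component: 58.8 kHz.
Nyquist rate = 2 × 58.8 kHz = 117.6 kHz.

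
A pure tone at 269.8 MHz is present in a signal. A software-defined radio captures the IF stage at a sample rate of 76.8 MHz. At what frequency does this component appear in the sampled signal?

269.8 MHz mod fs = 39.4 MHz.
39.4 MHz > fs/2 = 38.4 MHz, folds to fs − 39.4 MHz = 37.4 MHz.

37.4 MHz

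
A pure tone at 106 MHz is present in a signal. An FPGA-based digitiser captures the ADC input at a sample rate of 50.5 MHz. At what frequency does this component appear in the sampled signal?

5 MHz

106 MHz mod fs = 5 MHz.
5 MHz ≤ fs/2 = 25.25 MHz, appears at 5 MHz.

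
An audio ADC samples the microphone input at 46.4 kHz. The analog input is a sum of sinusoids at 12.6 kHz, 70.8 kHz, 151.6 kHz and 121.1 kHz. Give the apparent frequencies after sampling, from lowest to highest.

fs/2 = 23.2 kHz.
12.6 kHz ≤ fs/2 = 23.2 kHz, passes unchanged.
70.8 kHz mod fs = 24.4 kHz.
24.4 kHz > fs/2 = 23.2 kHz, folds to fs − 24.4 kHz = 22 kHz.
151.6 kHz mod fs = 12.4 kHz.
12.4 kHz ≤ fs/2 = 23.2 kHz, appears at 12.4 kHz.
121.1 kHz mod fs = 28.3 kHz.
28.3 kHz > fs/2 = 23.2 kHz, folds to fs − 28.3 kHz = 18.1 kHz.
Distinct values: {12.4 kHz, 12.6 kHz, 18.1 kHz, 22 kHz}.

12.4 kHz, 12.6 kHz, 18.1 kHz, 22 kHz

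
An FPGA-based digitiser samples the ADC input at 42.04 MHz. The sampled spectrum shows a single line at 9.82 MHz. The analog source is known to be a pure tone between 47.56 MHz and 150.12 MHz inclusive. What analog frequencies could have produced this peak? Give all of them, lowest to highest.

Frequencies that alias to 9.82 MHz are k·fs ± 9.82 MHz for integer k ≥ 0.
k=0: 9.82 MHz.
k=1: 32.22 MHz, 51.86 MHz.
k=2: 74.26 MHz, 93.9 MHz.
k=3: 116.3 MHz, 135.94 MHz.
k=4: 158.34 MHz, 177.98 MHz.
Within [47.56 MHz, 150.12 MHz]: 51.86 MHz, 74.26 MHz, 93.9 MHz, 116.3 MHz, 135.94 MHz.

51.86 MHz, 74.26 MHz, 93.9 MHz, 116.3 MHz, 135.94 MHz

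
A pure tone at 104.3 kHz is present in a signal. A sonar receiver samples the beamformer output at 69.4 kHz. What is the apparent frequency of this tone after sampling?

104.3 kHz mod fs = 34.9 kHz.
34.9 kHz > fs/2 = 34.7 kHz, folds to fs − 34.9 kHz = 34.5 kHz.

34.5 kHz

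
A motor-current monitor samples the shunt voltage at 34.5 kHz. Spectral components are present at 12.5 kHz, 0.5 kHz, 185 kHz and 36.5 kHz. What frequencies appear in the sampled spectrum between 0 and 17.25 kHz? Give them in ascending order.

0.5 kHz, 2 kHz, 12.5 kHz

fs/2 = 17.25 kHz.
12.5 kHz ≤ fs/2 = 17.25 kHz, passes unchanged.
0.5 kHz ≤ fs/2 = 17.25 kHz, passes unchanged.
185 kHz mod fs = 12.5 kHz.
12.5 kHz ≤ fs/2 = 17.25 kHz, appears at 12.5 kHz.
36.5 kHz mod fs = 2 kHz.
2 kHz ≤ fs/2 = 17.25 kHz, appears at 2 kHz.
Distinct values: {0.5 kHz, 2 kHz, 12.5 kHz}.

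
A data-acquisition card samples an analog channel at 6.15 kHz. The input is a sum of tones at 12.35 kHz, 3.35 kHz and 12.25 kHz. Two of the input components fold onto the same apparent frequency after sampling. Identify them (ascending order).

12.25 kHz, 12.35 kHz

fs/2 = 3.075 kHz.
12.35 kHz mod fs = 0.05 kHz.
0.05 kHz ≤ fs/2 = 3.075 kHz, appears at 0.05 kHz.
3.35 kHz > fs/2 = 3.075 kHz, folds to fs − 3.35 kHz = 2.8 kHz.
12.25 kHz mod fs = 6.1 kHz.
6.1 kHz > fs/2 = 3.075 kHz, folds to fs − 6.1 kHz = 0.05 kHz.
12.25 kHz and 12.35 kHz both map to 0.05 kHz.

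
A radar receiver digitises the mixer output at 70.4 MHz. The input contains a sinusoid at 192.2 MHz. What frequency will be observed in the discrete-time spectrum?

19 MHz

192.2 MHz mod fs = 51.4 MHz.
51.4 MHz > fs/2 = 35.2 MHz, folds to fs − 51.4 MHz = 19 MHz.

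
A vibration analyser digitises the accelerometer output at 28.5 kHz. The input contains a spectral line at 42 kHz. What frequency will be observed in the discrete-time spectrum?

13.5 kHz

42 kHz mod fs = 13.5 kHz.
13.5 kHz ≤ fs/2 = 14.25 kHz, appears at 13.5 kHz.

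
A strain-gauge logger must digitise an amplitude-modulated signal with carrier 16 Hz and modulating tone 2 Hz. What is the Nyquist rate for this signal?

36 Hz

AM sidebands sit at fc ± fm = 14 Hz and 18 Hz.
Highest-frequency component: 18 Hz.
Nyquist rate = 2 × 18 Hz = 36 Hz.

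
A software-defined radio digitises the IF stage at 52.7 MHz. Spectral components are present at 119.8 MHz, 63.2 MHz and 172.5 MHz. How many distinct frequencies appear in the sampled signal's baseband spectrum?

fs/2 = 26.35 MHz.
119.8 MHz mod fs = 14.4 MHz.
14.4 MHz ≤ fs/2 = 26.35 MHz, appears at 14.4 MHz.
63.2 MHz mod fs = 10.5 MHz.
10.5 MHz ≤ fs/2 = 26.35 MHz, appears at 10.5 MHz.
172.5 MHz mod fs = 14.4 MHz.
14.4 MHz ≤ fs/2 = 26.35 MHz, appears at 14.4 MHz.
Distinct values: {10.5 MHz, 14.4 MHz} → 2.

2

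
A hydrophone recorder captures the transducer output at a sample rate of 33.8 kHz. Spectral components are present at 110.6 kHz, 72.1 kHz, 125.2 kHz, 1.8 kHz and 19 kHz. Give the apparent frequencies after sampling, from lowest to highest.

1.8 kHz, 4.5 kHz, 9.2 kHz, 10 kHz, 14.8 kHz

fs/2 = 16.9 kHz.
110.6 kHz mod fs = 9.2 kHz.
9.2 kHz ≤ fs/2 = 16.9 kHz, appears at 9.2 kHz.
72.1 kHz mod fs = 4.5 kHz.
4.5 kHz ≤ fs/2 = 16.9 kHz, appears at 4.5 kHz.
125.2 kHz mod fs = 23.8 kHz.
23.8 kHz > fs/2 = 16.9 kHz, folds to fs − 23.8 kHz = 10 kHz.
1.8 kHz ≤ fs/2 = 16.9 kHz, passes unchanged.
19 kHz > fs/2 = 16.9 kHz, folds to fs − 19 kHz = 14.8 kHz.
Distinct values: {1.8 kHz, 4.5 kHz, 9.2 kHz, 10 kHz, 14.8 kHz}.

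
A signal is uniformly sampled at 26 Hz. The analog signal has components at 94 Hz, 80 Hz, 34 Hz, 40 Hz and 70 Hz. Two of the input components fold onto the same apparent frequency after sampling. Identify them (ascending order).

fs/2 = 13 Hz.
94 Hz mod fs = 16 Hz.
16 Hz > fs/2 = 13 Hz, folds to fs − 16 Hz = 10 Hz.
80 Hz mod fs = 2 Hz.
2 Hz ≤ fs/2 = 13 Hz, appears at 2 Hz.
34 Hz mod fs = 8 Hz.
8 Hz ≤ fs/2 = 13 Hz, appears at 8 Hz.
40 Hz mod fs = 14 Hz.
14 Hz > fs/2 = 13 Hz, folds to fs − 14 Hz = 12 Hz.
70 Hz mod fs = 18 Hz.
18 Hz > fs/2 = 13 Hz, folds to fs − 18 Hz = 8 Hz.
34 Hz and 70 Hz both map to 8 Hz.

34 Hz, 70 Hz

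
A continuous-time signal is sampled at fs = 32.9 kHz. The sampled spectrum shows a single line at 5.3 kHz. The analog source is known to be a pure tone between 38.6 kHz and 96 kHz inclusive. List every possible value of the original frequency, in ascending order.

Frequencies that alias to 5.3 kHz are k·fs ± 5.3 kHz for integer k ≥ 0.
k=0: 5.3 kHz.
k=1: 27.6 kHz, 38.2 kHz.
k=2: 60.5 kHz, 71.1 kHz.
k=3: 93.4 kHz, 104 kHz.
k=4: 126.3 kHz, 136.9 kHz.
Within [38.6 kHz, 96 kHz]: 60.5 kHz, 71.1 kHz, 93.4 kHz.

60.5 kHz, 71.1 kHz, 93.4 kHz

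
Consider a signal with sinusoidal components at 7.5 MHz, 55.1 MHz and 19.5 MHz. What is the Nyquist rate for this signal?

Highest-frequency component: 55.1 MHz.
Nyquist rate = 2 × 55.1 MHz = 110.2 MHz.

110.2 MHz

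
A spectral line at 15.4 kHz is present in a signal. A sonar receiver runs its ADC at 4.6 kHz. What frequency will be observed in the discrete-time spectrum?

1.6 kHz

15.4 kHz mod fs = 1.6 kHz.
1.6 kHz ≤ fs/2 = 2.3 kHz, appears at 1.6 kHz.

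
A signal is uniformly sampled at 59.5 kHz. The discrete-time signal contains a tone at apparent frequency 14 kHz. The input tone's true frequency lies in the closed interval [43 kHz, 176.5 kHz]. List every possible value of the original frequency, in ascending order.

Frequencies that alias to 14 kHz are k·fs ± 14 kHz for integer k ≥ 0.
k=0: 14 kHz.
k=1: 45.5 kHz, 73.5 kHz.
k=2: 105 kHz, 133 kHz.
k=3: 164.5 kHz, 192.5 kHz.
k=4: 224 kHz, 252 kHz.
Within [43 kHz, 176.5 kHz]: 45.5 kHz, 73.5 kHz, 105 kHz, 133 kHz, 164.5 kHz.

45.5 kHz, 73.5 kHz, 105 kHz, 133 kHz, 164.5 kHz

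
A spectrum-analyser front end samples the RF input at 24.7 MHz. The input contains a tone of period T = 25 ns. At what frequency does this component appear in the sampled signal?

T = 25 ns → f = 1/T = 40 MHz.
40 MHz mod fs = 15.3 MHz.
15.3 MHz > fs/2 = 12.35 MHz, folds to fs − 15.3 MHz = 9.4 MHz.

9.4 MHz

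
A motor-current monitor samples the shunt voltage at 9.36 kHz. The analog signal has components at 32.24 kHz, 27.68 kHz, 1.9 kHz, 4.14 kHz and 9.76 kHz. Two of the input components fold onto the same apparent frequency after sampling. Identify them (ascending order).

9.76 kHz, 27.68 kHz

fs/2 = 4.68 kHz.
32.24 kHz mod fs = 4.16 kHz.
4.16 kHz ≤ fs/2 = 4.68 kHz, appears at 4.16 kHz.
27.68 kHz mod fs = 8.96 kHz.
8.96 kHz > fs/2 = 4.68 kHz, folds to fs − 8.96 kHz = 0.4 kHz.
1.9 kHz ≤ fs/2 = 4.68 kHz, passes unchanged.
4.14 kHz ≤ fs/2 = 4.68 kHz, passes unchanged.
9.76 kHz mod fs = 0.4 kHz.
0.4 kHz ≤ fs/2 = 4.68 kHz, appears at 0.4 kHz.
9.76 kHz and 27.68 kHz both map to 0.4 kHz.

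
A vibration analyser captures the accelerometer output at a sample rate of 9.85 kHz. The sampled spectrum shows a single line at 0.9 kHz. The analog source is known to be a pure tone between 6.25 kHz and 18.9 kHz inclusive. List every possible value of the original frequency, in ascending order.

8.95 kHz, 10.75 kHz, 18.8 kHz

Frequencies that alias to 0.9 kHz are k·fs ± 0.9 kHz for integer k ≥ 0.
k=0: 0.9 kHz.
k=1: 8.95 kHz, 10.75 kHz.
k=2: 18.8 kHz, 20.6 kHz.
k=3: 28.65 kHz, 30.45 kHz.
Within [6.25 kHz, 18.9 kHz]: 8.95 kHz, 10.75 kHz, 18.8 kHz.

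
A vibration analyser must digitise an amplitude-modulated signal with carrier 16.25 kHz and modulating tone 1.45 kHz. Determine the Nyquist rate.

AM sidebands sit at fc ± fm = 14.8 kHz and 17.7 kHz.
Highest-frequency component: 17.7 kHz.
Nyquist rate = 2 × 17.7 kHz = 35.4 kHz.

35.4 kHz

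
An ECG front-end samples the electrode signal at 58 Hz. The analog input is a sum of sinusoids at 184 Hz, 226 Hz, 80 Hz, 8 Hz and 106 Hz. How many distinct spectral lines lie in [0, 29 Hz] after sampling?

fs/2 = 29 Hz.
184 Hz mod fs = 10 Hz.
10 Hz ≤ fs/2 = 29 Hz, appears at 10 Hz.
226 Hz mod fs = 52 Hz.
52 Hz > fs/2 = 29 Hz, folds to fs − 52 Hz = 6 Hz.
80 Hz mod fs = 22 Hz.
22 Hz ≤ fs/2 = 29 Hz, appears at 22 Hz.
8 Hz ≤ fs/2 = 29 Hz, passes unchanged.
106 Hz mod fs = 48 Hz.
48 Hz > fs/2 = 29 Hz, folds to fs − 48 Hz = 10 Hz.
Distinct values: {6 Hz, 8 Hz, 10 Hz, 22 Hz} → 4.

4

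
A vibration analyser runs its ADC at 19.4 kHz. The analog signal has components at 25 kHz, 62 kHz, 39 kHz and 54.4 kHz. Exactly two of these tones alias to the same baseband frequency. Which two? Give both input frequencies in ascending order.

fs/2 = 9.7 kHz.
25 kHz mod fs = 5.6 kHz.
5.6 kHz ≤ fs/2 = 9.7 kHz, appears at 5.6 kHz.
62 kHz mod fs = 3.8 kHz.
3.8 kHz ≤ fs/2 = 9.7 kHz, appears at 3.8 kHz.
39 kHz mod fs = 0.2 kHz.
0.2 kHz ≤ fs/2 = 9.7 kHz, appears at 0.2 kHz.
54.4 kHz mod fs = 15.6 kHz.
15.6 kHz > fs/2 = 9.7 kHz, folds to fs − 15.6 kHz = 3.8 kHz.
54.4 kHz and 62 kHz both map to 3.8 kHz.

54.4 kHz, 62 kHz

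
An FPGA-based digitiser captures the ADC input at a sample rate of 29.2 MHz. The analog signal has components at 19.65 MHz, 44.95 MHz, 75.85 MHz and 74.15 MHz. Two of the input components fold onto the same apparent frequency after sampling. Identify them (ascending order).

fs/2 = 14.6 MHz.
19.65 MHz > fs/2 = 14.6 MHz, folds to fs − 19.65 MHz = 9.55 MHz.
44.95 MHz mod fs = 15.75 MHz.
15.75 MHz > fs/2 = 14.6 MHz, folds to fs − 15.75 MHz = 13.45 MHz.
75.85 MHz mod fs = 17.45 MHz.
17.45 MHz > fs/2 = 14.6 MHz, folds to fs − 17.45 MHz = 11.75 MHz.
74.15 MHz mod fs = 15.75 MHz.
15.75 MHz > fs/2 = 14.6 MHz, folds to fs − 15.75 MHz = 13.45 MHz.
44.95 MHz and 74.15 MHz both map to 13.45 MHz.

44.95 MHz, 74.15 MHz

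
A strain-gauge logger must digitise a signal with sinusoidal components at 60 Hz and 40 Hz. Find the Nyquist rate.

120 Hz

Highest-frequency component: 60 Hz.
Nyquist rate = 2 × 60 Hz = 120 Hz.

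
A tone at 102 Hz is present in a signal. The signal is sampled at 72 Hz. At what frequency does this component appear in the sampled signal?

102 Hz mod fs = 30 Hz.
30 Hz ≤ fs/2 = 36 Hz, appears at 30 Hz.

30 Hz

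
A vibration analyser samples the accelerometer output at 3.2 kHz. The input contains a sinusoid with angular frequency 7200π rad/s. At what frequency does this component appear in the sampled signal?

0.4 kHz

ω = 7200π rad/s → f = ω/(2π) = 3600 Hz = 3.6 kHz.
3.6 kHz mod fs = 0.4 kHz.
0.4 kHz ≤ fs/2 = 1.6 kHz, appears at 0.4 kHz.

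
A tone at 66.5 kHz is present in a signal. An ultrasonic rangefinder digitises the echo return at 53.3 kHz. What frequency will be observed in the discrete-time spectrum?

66.5 kHz mod fs = 13.2 kHz.
13.2 kHz ≤ fs/2 = 26.65 kHz, appears at 13.2 kHz.

13.2 kHz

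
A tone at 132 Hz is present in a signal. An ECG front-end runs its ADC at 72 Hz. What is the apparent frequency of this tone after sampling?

132 Hz mod fs = 60 Hz.
60 Hz > fs/2 = 36 Hz, folds to fs − 60 Hz = 12 Hz.

12 Hz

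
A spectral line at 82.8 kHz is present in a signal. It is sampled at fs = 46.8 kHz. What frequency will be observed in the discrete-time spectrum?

82.8 kHz mod fs = 36 kHz.
36 kHz > fs/2 = 23.4 kHz, folds to fs − 36 kHz = 10.8 kHz.

10.8 kHz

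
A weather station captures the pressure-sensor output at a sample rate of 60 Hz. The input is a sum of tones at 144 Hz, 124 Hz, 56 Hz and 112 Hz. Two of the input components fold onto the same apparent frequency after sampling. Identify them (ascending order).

fs/2 = 30 Hz.
144 Hz mod fs = 24 Hz.
24 Hz ≤ fs/2 = 30 Hz, appears at 24 Hz.
124 Hz mod fs = 4 Hz.
4 Hz ≤ fs/2 = 30 Hz, appears at 4 Hz.
56 Hz > fs/2 = 30 Hz, folds to fs − 56 Hz = 4 Hz.
112 Hz mod fs = 52 Hz.
52 Hz > fs/2 = 30 Hz, folds to fs − 52 Hz = 8 Hz.
56 Hz and 124 Hz both map to 4 Hz.

56 Hz, 124 Hz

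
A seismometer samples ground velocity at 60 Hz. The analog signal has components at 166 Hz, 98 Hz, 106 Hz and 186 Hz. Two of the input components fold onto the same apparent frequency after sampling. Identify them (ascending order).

fs/2 = 30 Hz.
166 Hz mod fs = 46 Hz.
46 Hz > fs/2 = 30 Hz, folds to fs − 46 Hz = 14 Hz.
98 Hz mod fs = 38 Hz.
38 Hz > fs/2 = 30 Hz, folds to fs − 38 Hz = 22 Hz.
106 Hz mod fs = 46 Hz.
46 Hz > fs/2 = 30 Hz, folds to fs − 46 Hz = 14 Hz.
186 Hz mod fs = 6 Hz.
6 Hz ≤ fs/2 = 30 Hz, appears at 6 Hz.
106 Hz and 166 Hz both map to 14 Hz.

106 Hz, 166 Hz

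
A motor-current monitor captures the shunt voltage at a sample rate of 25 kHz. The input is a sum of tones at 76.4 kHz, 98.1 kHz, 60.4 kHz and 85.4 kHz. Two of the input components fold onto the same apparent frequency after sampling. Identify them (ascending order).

fs/2 = 12.5 kHz.
76.4 kHz mod fs = 1.4 kHz.
1.4 kHz ≤ fs/2 = 12.5 kHz, appears at 1.4 kHz.
98.1 kHz mod fs = 23.1 kHz.
23.1 kHz > fs/2 = 12.5 kHz, folds to fs − 23.1 kHz = 1.9 kHz.
60.4 kHz mod fs = 10.4 kHz.
10.4 kHz ≤ fs/2 = 12.5 kHz, appears at 10.4 kHz.
85.4 kHz mod fs = 10.4 kHz.
10.4 kHz ≤ fs/2 = 12.5 kHz, appears at 10.4 kHz.
60.4 kHz and 85.4 kHz both map to 10.4 kHz.

60.4 kHz, 85.4 kHz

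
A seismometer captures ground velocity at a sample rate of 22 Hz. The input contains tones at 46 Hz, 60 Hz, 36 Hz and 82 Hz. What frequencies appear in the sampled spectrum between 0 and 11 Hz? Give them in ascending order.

2 Hz, 6 Hz, 8 Hz

fs/2 = 11 Hz.
46 Hz mod fs = 2 Hz.
2 Hz ≤ fs/2 = 11 Hz, appears at 2 Hz.
60 Hz mod fs = 16 Hz.
16 Hz > fs/2 = 11 Hz, folds to fs − 16 Hz = 6 Hz.
36 Hz mod fs = 14 Hz.
14 Hz > fs/2 = 11 Hz, folds to fs − 14 Hz = 8 Hz.
82 Hz mod fs = 16 Hz.
16 Hz > fs/2 = 11 Hz, folds to fs − 16 Hz = 6 Hz.
Distinct values: {2 Hz, 6 Hz, 8 Hz}.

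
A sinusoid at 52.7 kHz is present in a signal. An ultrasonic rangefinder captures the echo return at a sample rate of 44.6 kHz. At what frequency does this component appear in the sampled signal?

8.1 kHz

52.7 kHz mod fs = 8.1 kHz.
8.1 kHz ≤ fs/2 = 22.3 kHz, appears at 8.1 kHz.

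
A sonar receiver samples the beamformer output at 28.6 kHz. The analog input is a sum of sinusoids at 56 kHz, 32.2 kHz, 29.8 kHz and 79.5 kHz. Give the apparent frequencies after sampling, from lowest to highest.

1.2 kHz, 3.6 kHz, 6.3 kHz

fs/2 = 14.3 kHz.
56 kHz mod fs = 27.4 kHz.
27.4 kHz > fs/2 = 14.3 kHz, folds to fs − 27.4 kHz = 1.2 kHz.
32.2 kHz mod fs = 3.6 kHz.
3.6 kHz ≤ fs/2 = 14.3 kHz, appears at 3.6 kHz.
29.8 kHz mod fs = 1.2 kHz.
1.2 kHz ≤ fs/2 = 14.3 kHz, appears at 1.2 kHz.
79.5 kHz mod fs = 22.3 kHz.
22.3 kHz > fs/2 = 14.3 kHz, folds to fs − 22.3 kHz = 6.3 kHz.
Distinct values: {1.2 kHz, 3.6 kHz, 6.3 kHz}.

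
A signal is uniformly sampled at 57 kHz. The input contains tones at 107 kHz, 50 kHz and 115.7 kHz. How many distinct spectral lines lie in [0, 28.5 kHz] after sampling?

2

fs/2 = 28.5 kHz.
107 kHz mod fs = 50 kHz.
50 kHz > fs/2 = 28.5 kHz, folds to fs − 50 kHz = 7 kHz.
50 kHz > fs/2 = 28.5 kHz, folds to fs − 50 kHz = 7 kHz.
115.7 kHz mod fs = 1.7 kHz.
1.7 kHz ≤ fs/2 = 28.5 kHz, appears at 1.7 kHz.
Distinct values: {1.7 kHz, 7 kHz} → 2.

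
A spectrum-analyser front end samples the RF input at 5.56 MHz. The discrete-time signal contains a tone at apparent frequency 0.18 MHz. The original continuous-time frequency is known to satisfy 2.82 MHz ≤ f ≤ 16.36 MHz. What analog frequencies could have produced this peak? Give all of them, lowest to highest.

Frequencies that alias to 0.18 MHz are k·fs ± 0.18 MHz for integer k ≥ 0.
k=0: 0.18 MHz.
k=1: 5.38 MHz, 5.74 MHz.
k=2: 10.94 MHz, 11.3 MHz.
k=3: 16.5 MHz, 16.86 MHz.
Within [2.82 MHz, 16.36 MHz]: 5.38 MHz, 5.74 MHz, 10.94 MHz, 11.3 MHz.

5.38 MHz, 5.74 MHz, 10.94 MHz, 11.3 MHz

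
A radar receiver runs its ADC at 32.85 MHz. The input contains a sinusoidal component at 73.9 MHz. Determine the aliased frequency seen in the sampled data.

73.9 MHz mod fs = 8.2 MHz.
8.2 MHz ≤ fs/2 = 16.425 MHz, appears at 8.2 MHz.

8.2 MHz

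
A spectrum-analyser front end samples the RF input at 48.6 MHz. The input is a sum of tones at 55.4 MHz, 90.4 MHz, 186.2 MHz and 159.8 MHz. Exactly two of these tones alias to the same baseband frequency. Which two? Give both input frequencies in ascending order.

fs/2 = 24.3 MHz.
55.4 MHz mod fs = 6.8 MHz.
6.8 MHz ≤ fs/2 = 24.3 MHz, appears at 6.8 MHz.
90.4 MHz mod fs = 41.8 MHz.
41.8 MHz > fs/2 = 24.3 MHz, folds to fs − 41.8 MHz = 6.8 MHz.
186.2 MHz mod fs = 40.4 MHz.
40.4 MHz > fs/2 = 24.3 MHz, folds to fs − 40.4 MHz = 8.2 MHz.
159.8 MHz mod fs = 14 MHz.
14 MHz ≤ fs/2 = 24.3 MHz, appears at 14 MHz.
55.4 MHz and 90.4 MHz both map to 6.8 MHz.

55.4 MHz, 90.4 MHz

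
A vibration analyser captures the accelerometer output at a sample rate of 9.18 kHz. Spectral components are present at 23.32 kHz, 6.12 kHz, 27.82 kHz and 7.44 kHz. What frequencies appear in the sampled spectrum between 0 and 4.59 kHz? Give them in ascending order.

fs/2 = 4.59 kHz.
23.32 kHz mod fs = 4.96 kHz.
4.96 kHz > fs/2 = 4.59 kHz, folds to fs − 4.96 kHz = 4.22 kHz.
6.12 kHz > fs/2 = 4.59 kHz, folds to fs − 6.12 kHz = 3.06 kHz.
27.82 kHz mod fs = 0.28 kHz.
0.28 kHz ≤ fs/2 = 4.59 kHz, appears at 0.28 kHz.
7.44 kHz > fs/2 = 4.59 kHz, folds to fs − 7.44 kHz = 1.74 kHz.
Distinct values: {0.28 kHz, 1.74 kHz, 3.06 kHz, 4.22 kHz}.

0.28 kHz, 1.74 kHz, 3.06 kHz, 4.22 kHz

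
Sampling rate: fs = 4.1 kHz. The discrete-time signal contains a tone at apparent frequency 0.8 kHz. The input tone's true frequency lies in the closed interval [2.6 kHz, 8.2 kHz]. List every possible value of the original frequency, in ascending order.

Frequencies that alias to 0.8 kHz are k·fs ± 0.8 kHz for integer k ≥ 0.
k=0: 0.8 kHz.
k=1: 3.3 kHz, 4.9 kHz.
k=2: 7.4 kHz, 9 kHz.
k=3: 11.5 kHz, 13.1 kHz.
Within [2.6 kHz, 8.2 kHz]: 3.3 kHz, 4.9 kHz, 7.4 kHz.

3.3 kHz, 4.9 kHz, 7.4 kHz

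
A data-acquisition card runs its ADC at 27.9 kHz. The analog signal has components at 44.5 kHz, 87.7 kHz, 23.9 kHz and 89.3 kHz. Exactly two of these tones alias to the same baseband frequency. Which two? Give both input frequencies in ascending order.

fs/2 = 13.95 kHz.
44.5 kHz mod fs = 16.6 kHz.
16.6 kHz > fs/2 = 13.95 kHz, folds to fs − 16.6 kHz = 11.3 kHz.
87.7 kHz mod fs = 4 kHz.
4 kHz ≤ fs/2 = 13.95 kHz, appears at 4 kHz.
23.9 kHz > fs/2 = 13.95 kHz, folds to fs − 23.9 kHz = 4 kHz.
89.3 kHz mod fs = 5.6 kHz.
5.6 kHz ≤ fs/2 = 13.95 kHz, appears at 5.6 kHz.
23.9 kHz and 87.7 kHz both map to 4 kHz.

23.9 kHz, 87.7 kHz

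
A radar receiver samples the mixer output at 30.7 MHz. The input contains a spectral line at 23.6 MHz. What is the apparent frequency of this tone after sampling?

23.6 MHz > fs/2 = 15.35 MHz, folds to fs − 23.6 MHz = 7.1 MHz.

7.1 MHz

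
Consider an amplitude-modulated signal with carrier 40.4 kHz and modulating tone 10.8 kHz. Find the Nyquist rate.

AM sidebands sit at fc ± fm = 29.6 kHz and 51.2 kHz.
Highest-frequency component: 51.2 kHz.
Nyquist rate = 2 × 51.2 kHz = 102.4 kHz.

102.4 kHz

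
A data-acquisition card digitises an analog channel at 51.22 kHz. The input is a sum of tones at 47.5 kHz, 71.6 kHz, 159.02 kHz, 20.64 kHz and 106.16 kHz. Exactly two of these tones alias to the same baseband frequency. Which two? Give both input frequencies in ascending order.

47.5 kHz, 106.16 kHz

fs/2 = 25.61 kHz.
47.5 kHz > fs/2 = 25.61 kHz, folds to fs − 47.5 kHz = 3.72 kHz.
71.6 kHz mod fs = 20.38 kHz.
20.38 kHz ≤ fs/2 = 25.61 kHz, appears at 20.38 kHz.
159.02 kHz mod fs = 5.36 kHz.
5.36 kHz ≤ fs/2 = 25.61 kHz, appears at 5.36 kHz.
20.64 kHz ≤ fs/2 = 25.61 kHz, passes unchanged.
106.16 kHz mod fs = 3.72 kHz.
3.72 kHz ≤ fs/2 = 25.61 kHz, appears at 3.72 kHz.
47.5 kHz and 106.16 kHz both map to 3.72 kHz.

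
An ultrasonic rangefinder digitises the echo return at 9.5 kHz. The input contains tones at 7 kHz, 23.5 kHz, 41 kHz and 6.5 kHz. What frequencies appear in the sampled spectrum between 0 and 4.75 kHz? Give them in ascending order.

fs/2 = 4.75 kHz.
7 kHz > fs/2 = 4.75 kHz, folds to fs − 7 kHz = 2.5 kHz.
23.5 kHz mod fs = 4.5 kHz.
4.5 kHz ≤ fs/2 = 4.75 kHz, appears at 4.5 kHz.
41 kHz mod fs = 3 kHz.
3 kHz ≤ fs/2 = 4.75 kHz, appears at 3 kHz.
6.5 kHz > fs/2 = 4.75 kHz, folds to fs − 6.5 kHz = 3 kHz.
Distinct values: {2.5 kHz, 3 kHz, 4.5 kHz}.

2.5 kHz, 3 kHz, 4.5 kHz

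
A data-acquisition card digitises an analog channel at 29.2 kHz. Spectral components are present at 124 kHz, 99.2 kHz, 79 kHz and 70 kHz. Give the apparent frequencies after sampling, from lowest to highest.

fs/2 = 14.6 kHz.
124 kHz mod fs = 7.2 kHz.
7.2 kHz ≤ fs/2 = 14.6 kHz, appears at 7.2 kHz.
99.2 kHz mod fs = 11.6 kHz.
11.6 kHz ≤ fs/2 = 14.6 kHz, appears at 11.6 kHz.
79 kHz mod fs = 20.6 kHz.
20.6 kHz > fs/2 = 14.6 kHz, folds to fs − 20.6 kHz = 8.6 kHz.
70 kHz mod fs = 11.6 kHz.
11.6 kHz ≤ fs/2 = 14.6 kHz, appears at 11.6 kHz.
Distinct values: {7.2 kHz, 8.6 kHz, 11.6 kHz}.

7.2 kHz, 8.6 kHz, 11.6 kHz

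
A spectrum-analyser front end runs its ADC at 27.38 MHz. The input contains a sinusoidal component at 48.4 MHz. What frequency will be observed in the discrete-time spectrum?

48.4 MHz mod fs = 21.02 MHz.
21.02 MHz > fs/2 = 13.69 MHz, folds to fs − 21.02 MHz = 6.36 MHz.

6.36 MHz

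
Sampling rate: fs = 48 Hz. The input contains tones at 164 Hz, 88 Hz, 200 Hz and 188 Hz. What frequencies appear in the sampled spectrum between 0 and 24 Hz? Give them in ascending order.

fs/2 = 24 Hz.
164 Hz mod fs = 20 Hz.
20 Hz ≤ fs/2 = 24 Hz, appears at 20 Hz.
88 Hz mod fs = 40 Hz.
40 Hz > fs/2 = 24 Hz, folds to fs − 40 Hz = 8 Hz.
200 Hz mod fs = 8 Hz.
8 Hz ≤ fs/2 = 24 Hz, appears at 8 Hz.
188 Hz mod fs = 44 Hz.
44 Hz > fs/2 = 24 Hz, folds to fs − 44 Hz = 4 Hz.
Distinct values: {4 Hz, 8 Hz, 20 Hz}.

4 Hz, 8 Hz, 20 Hz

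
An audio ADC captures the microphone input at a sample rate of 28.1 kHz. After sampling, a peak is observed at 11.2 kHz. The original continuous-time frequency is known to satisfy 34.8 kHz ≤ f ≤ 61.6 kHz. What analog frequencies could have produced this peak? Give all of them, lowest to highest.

Frequencies that alias to 11.2 kHz are k·fs ± 11.2 kHz for integer k ≥ 0.
k=0: 11.2 kHz.
k=1: 16.9 kHz, 39.3 kHz.
k=2: 45 kHz, 67.4 kHz.
k=3: 73.1 kHz, 95.5 kHz.
Within [34.8 kHz, 61.6 kHz]: 39.3 kHz, 45 kHz.

39.3 kHz, 45 kHz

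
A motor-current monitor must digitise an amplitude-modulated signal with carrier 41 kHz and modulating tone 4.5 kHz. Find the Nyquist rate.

AM sidebands sit at fc ± fm = 36.5 kHz and 45.5 kHz.
Highest-frequency component: 45.5 kHz.
Nyquist rate = 2 × 45.5 kHz = 91 kHz.

91 kHz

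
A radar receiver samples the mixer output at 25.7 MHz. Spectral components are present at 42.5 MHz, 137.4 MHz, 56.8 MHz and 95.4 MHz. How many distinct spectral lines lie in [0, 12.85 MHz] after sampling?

fs/2 = 12.85 MHz.
42.5 MHz mod fs = 16.8 MHz.
16.8 MHz > fs/2 = 12.85 MHz, folds to fs − 16.8 MHz = 8.9 MHz.
137.4 MHz mod fs = 8.9 MHz.
8.9 MHz ≤ fs/2 = 12.85 MHz, appears at 8.9 MHz.
56.8 MHz mod fs = 5.4 MHz.
5.4 MHz ≤ fs/2 = 12.85 MHz, appears at 5.4 MHz.
95.4 MHz mod fs = 18.3 MHz.
18.3 MHz > fs/2 = 12.85 MHz, folds to fs − 18.3 MHz = 7.4 MHz.
Distinct values: {5.4 MHz, 7.4 MHz, 8.9 MHz} → 3.

3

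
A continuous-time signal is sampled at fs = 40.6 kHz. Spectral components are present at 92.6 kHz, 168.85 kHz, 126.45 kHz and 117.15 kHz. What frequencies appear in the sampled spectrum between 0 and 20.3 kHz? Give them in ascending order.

4.65 kHz, 6.45 kHz, 11.4 kHz

fs/2 = 20.3 kHz.
92.6 kHz mod fs = 11.4 kHz.
11.4 kHz ≤ fs/2 = 20.3 kHz, appears at 11.4 kHz.
168.85 kHz mod fs = 6.45 kHz.
6.45 kHz ≤ fs/2 = 20.3 kHz, appears at 6.45 kHz.
126.45 kHz mod fs = 4.65 kHz.
4.65 kHz ≤ fs/2 = 20.3 kHz, appears at 4.65 kHz.
117.15 kHz mod fs = 35.95 kHz.
35.95 kHz > fs/2 = 20.3 kHz, folds to fs − 35.95 kHz = 4.65 kHz.
Distinct values: {4.65 kHz, 6.45 kHz, 11.4 kHz}.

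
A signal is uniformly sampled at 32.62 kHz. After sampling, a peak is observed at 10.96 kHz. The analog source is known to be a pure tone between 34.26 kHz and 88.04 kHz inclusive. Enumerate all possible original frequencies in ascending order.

Frequencies that alias to 10.96 kHz are k·fs ± 10.96 kHz for integer k ≥ 0.
k=0: 10.96 kHz.
k=1: 21.66 kHz, 43.58 kHz.
k=2: 54.28 kHz, 76.2 kHz.
k=3: 86.9 kHz, 108.82 kHz.
k=4: 119.52 kHz, 141.44 kHz.
Within [34.26 kHz, 88.04 kHz]: 43.58 kHz, 54.28 kHz, 76.2 kHz, 86.9 kHz.

43.58 kHz, 54.28 kHz, 76.2 kHz, 86.9 kHz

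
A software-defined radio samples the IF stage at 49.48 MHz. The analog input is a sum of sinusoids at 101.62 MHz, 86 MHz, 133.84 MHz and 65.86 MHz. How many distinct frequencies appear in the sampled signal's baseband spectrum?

4

fs/2 = 24.74 MHz.
101.62 MHz mod fs = 2.66 MHz.
2.66 MHz ≤ fs/2 = 24.74 MHz, appears at 2.66 MHz.
86 MHz mod fs = 36.52 MHz.
36.52 MHz > fs/2 = 24.74 MHz, folds to fs − 36.52 MHz = 12.96 MHz.
133.84 MHz mod fs = 34.88 MHz.
34.88 MHz > fs/2 = 24.74 MHz, folds to fs − 34.88 MHz = 14.6 MHz.
65.86 MHz mod fs = 16.38 MHz.
16.38 MHz ≤ fs/2 = 24.74 MHz, appears at 16.38 MHz.
Distinct values: {2.66 MHz, 12.96 MHz, 14.6 MHz, 16.38 MHz} → 4.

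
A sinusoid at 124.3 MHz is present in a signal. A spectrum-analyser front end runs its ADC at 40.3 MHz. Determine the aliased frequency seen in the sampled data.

124.3 MHz mod fs = 3.4 MHz.
3.4 MHz ≤ fs/2 = 20.15 MHz, appears at 3.4 MHz.

3.4 MHz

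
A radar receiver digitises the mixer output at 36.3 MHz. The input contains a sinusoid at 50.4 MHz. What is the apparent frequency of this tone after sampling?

50.4 MHz mod fs = 14.1 MHz.
14.1 MHz ≤ fs/2 = 18.15 MHz, appears at 14.1 MHz.

14.1 MHz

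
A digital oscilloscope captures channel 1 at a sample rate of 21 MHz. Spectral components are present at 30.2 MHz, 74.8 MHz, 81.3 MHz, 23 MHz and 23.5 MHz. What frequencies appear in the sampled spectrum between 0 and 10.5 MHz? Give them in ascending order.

2 MHz, 2.5 MHz, 2.7 MHz, 9.2 MHz

fs/2 = 10.5 MHz.
30.2 MHz mod fs = 9.2 MHz.
9.2 MHz ≤ fs/2 = 10.5 MHz, appears at 9.2 MHz.
74.8 MHz mod fs = 11.8 MHz.
11.8 MHz > fs/2 = 10.5 MHz, folds to fs − 11.8 MHz = 9.2 MHz.
81.3 MHz mod fs = 18.3 MHz.
18.3 MHz > fs/2 = 10.5 MHz, folds to fs − 18.3 MHz = 2.7 MHz.
23 MHz mod fs = 2 MHz.
2 MHz ≤ fs/2 = 10.5 MHz, appears at 2 MHz.
23.5 MHz mod fs = 2.5 MHz.
2.5 MHz ≤ fs/2 = 10.5 MHz, appears at 2.5 MHz.
Distinct values: {2 MHz, 2.5 MHz, 2.7 MHz, 9.2 MHz}.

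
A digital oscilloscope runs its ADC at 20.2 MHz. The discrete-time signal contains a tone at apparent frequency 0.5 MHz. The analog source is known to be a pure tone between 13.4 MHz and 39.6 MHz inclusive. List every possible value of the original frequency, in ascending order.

19.7 MHz, 20.7 MHz

Frequencies that alias to 0.5 MHz are k·fs ± 0.5 MHz for integer k ≥ 0.
k=0: 0.5 MHz.
k=1: 19.7 MHz, 20.7 MHz.
k=2: 39.9 MHz, 40.9 MHz.
Within [13.4 MHz, 39.6 MHz]: 19.7 MHz, 20.7 MHz.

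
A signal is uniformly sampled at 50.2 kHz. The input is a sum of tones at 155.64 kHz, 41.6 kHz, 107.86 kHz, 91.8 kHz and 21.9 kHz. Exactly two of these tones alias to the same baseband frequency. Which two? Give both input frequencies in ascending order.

fs/2 = 25.1 kHz.
155.64 kHz mod fs = 5.04 kHz.
5.04 kHz ≤ fs/2 = 25.1 kHz, appears at 5.04 kHz.
41.6 kHz > fs/2 = 25.1 kHz, folds to fs − 41.6 kHz = 8.6 kHz.
107.86 kHz mod fs = 7.46 kHz.
7.46 kHz ≤ fs/2 = 25.1 kHz, appears at 7.46 kHz.
91.8 kHz mod fs = 41.6 kHz.
41.6 kHz > fs/2 = 25.1 kHz, folds to fs − 41.6 kHz = 8.6 kHz.
21.9 kHz ≤ fs/2 = 25.1 kHz, passes unchanged.
41.6 kHz and 91.8 kHz both map to 8.6 kHz.

41.6 kHz, 91.8 kHz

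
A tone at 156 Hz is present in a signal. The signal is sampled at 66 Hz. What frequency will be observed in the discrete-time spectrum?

156 Hz mod fs = 24 Hz.
24 Hz ≤ fs/2 = 33 Hz, appears at 24 Hz.

24 Hz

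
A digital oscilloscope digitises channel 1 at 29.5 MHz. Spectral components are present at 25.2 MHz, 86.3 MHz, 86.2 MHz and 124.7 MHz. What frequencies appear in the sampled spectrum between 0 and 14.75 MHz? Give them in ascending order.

fs/2 = 14.75 MHz.
25.2 MHz > fs/2 = 14.75 MHz, folds to fs − 25.2 MHz = 4.3 MHz.
86.3 MHz mod fs = 27.3 MHz.
27.3 MHz > fs/2 = 14.75 MHz, folds to fs − 27.3 MHz = 2.2 MHz.
86.2 MHz mod fs = 27.2 MHz.
27.2 MHz > fs/2 = 14.75 MHz, folds to fs − 27.2 MHz = 2.3 MHz.
124.7 MHz mod fs = 6.7 MHz.
6.7 MHz ≤ fs/2 = 14.75 MHz, appears at 6.7 MHz.
Distinct values: {2.2 MHz, 2.3 MHz, 4.3 MHz, 6.7 MHz}.

2.2 MHz, 2.3 MHz, 4.3 MHz, 6.7 MHz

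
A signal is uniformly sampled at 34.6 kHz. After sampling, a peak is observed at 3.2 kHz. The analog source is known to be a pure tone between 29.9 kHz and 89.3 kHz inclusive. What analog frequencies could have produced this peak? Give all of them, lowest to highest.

31.4 kHz, 37.8 kHz, 66 kHz, 72.4 kHz

Frequencies that alias to 3.2 kHz are k·fs ± 3.2 kHz for integer k ≥ 0.
k=0: 3.2 kHz.
k=1: 31.4 kHz, 37.8 kHz.
k=2: 66 kHz, 72.4 kHz.
k=3: 100.6 kHz, 107 kHz.
Within [29.9 kHz, 89.3 kHz]: 31.4 kHz, 37.8 kHz, 66 kHz, 72.4 kHz.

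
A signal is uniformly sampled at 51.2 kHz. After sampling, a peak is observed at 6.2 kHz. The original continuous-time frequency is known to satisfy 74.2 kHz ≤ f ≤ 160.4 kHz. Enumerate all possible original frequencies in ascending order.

96.2 kHz, 108.6 kHz, 147.4 kHz, 159.8 kHz

Frequencies that alias to 6.2 kHz are k·fs ± 6.2 kHz for integer k ≥ 0.
k=0: 6.2 kHz.
k=1: 45 kHz, 57.4 kHz.
k=2: 96.2 kHz, 108.6 kHz.
k=3: 147.4 kHz, 159.8 kHz.
k=4: 198.6 kHz, 211 kHz.
Within [74.2 kHz, 160.4 kHz]: 96.2 kHz, 108.6 kHz, 147.4 kHz, 159.8 kHz.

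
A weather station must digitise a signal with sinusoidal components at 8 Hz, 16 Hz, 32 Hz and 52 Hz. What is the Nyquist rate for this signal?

104 Hz

Highest-frequency component: 52 Hz.
Nyquist rate = 2 × 52 Hz = 104 Hz.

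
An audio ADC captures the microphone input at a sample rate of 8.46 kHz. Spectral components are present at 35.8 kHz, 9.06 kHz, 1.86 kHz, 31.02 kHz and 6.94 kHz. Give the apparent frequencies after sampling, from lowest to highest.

0.6 kHz, 1.52 kHz, 1.86 kHz, 1.96 kHz, 2.82 kHz

fs/2 = 4.23 kHz.
35.8 kHz mod fs = 1.96 kHz.
1.96 kHz ≤ fs/2 = 4.23 kHz, appears at 1.96 kHz.
9.06 kHz mod fs = 0.6 kHz.
0.6 kHz ≤ fs/2 = 4.23 kHz, appears at 0.6 kHz.
1.86 kHz ≤ fs/2 = 4.23 kHz, passes unchanged.
31.02 kHz mod fs = 5.64 kHz.
5.64 kHz > fs/2 = 4.23 kHz, folds to fs − 5.64 kHz = 2.82 kHz.
6.94 kHz > fs/2 = 4.23 kHz, folds to fs − 6.94 kHz = 1.52 kHz.
Distinct values: {0.6 kHz, 1.52 kHz, 1.86 kHz, 1.96 kHz, 2.82 kHz}.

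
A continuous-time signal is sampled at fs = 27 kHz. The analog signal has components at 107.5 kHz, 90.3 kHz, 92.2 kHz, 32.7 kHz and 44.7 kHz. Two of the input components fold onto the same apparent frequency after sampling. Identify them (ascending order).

fs/2 = 13.5 kHz.
107.5 kHz mod fs = 26.5 kHz.
26.5 kHz > fs/2 = 13.5 kHz, folds to fs − 26.5 kHz = 0.5 kHz.
90.3 kHz mod fs = 9.3 kHz.
9.3 kHz ≤ fs/2 = 13.5 kHz, appears at 9.3 kHz.
92.2 kHz mod fs = 11.2 kHz.
11.2 kHz ≤ fs/2 = 13.5 kHz, appears at 11.2 kHz.
32.7 kHz mod fs = 5.7 kHz.
5.7 kHz ≤ fs/2 = 13.5 kHz, appears at 5.7 kHz.
44.7 kHz mod fs = 17.7 kHz.
17.7 kHz > fs/2 = 13.5 kHz, folds to fs − 17.7 kHz = 9.3 kHz.
44.7 kHz and 90.3 kHz both map to 9.3 kHz.

44.7 kHz, 90.3 kHz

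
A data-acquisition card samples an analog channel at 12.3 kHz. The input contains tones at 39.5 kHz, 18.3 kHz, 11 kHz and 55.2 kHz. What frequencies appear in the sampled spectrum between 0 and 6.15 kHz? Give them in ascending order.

1.3 kHz, 2.6 kHz, 6 kHz

fs/2 = 6.15 kHz.
39.5 kHz mod fs = 2.6 kHz.
2.6 kHz ≤ fs/2 = 6.15 kHz, appears at 2.6 kHz.
18.3 kHz mod fs = 6 kHz.
6 kHz ≤ fs/2 = 6.15 kHz, appears at 6 kHz.
11 kHz > fs/2 = 6.15 kHz, folds to fs − 11 kHz = 1.3 kHz.
55.2 kHz mod fs = 6 kHz.
6 kHz ≤ fs/2 = 6.15 kHz, appears at 6 kHz.
Distinct values: {1.3 kHz, 2.6 kHz, 6 kHz}.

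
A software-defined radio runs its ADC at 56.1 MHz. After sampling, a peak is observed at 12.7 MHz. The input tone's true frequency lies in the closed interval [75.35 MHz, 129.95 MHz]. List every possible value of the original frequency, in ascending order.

Frequencies that alias to 12.7 MHz are k·fs ± 12.7 MHz for integer k ≥ 0.
k=0: 12.7 MHz.
k=1: 43.4 MHz, 68.8 MHz.
k=2: 99.5 MHz, 124.9 MHz.
k=3: 155.6 MHz, 181 MHz.
Within [75.35 MHz, 129.95 MHz]: 99.5 MHz, 124.9 MHz.

99.5 MHz, 124.9 MHz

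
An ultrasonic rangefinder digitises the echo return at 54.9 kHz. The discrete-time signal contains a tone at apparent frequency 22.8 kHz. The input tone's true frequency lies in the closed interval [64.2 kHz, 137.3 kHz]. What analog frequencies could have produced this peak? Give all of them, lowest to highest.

77.7 kHz, 87 kHz, 132.6 kHz

Frequencies that alias to 22.8 kHz are k·fs ± 22.8 kHz for integer k ≥ 0.
k=0: 22.8 kHz.
k=1: 32.1 kHz, 77.7 kHz.
k=2: 87 kHz, 132.6 kHz.
k=3: 141.9 kHz, 187.5 kHz.
Within [64.2 kHz, 137.3 kHz]: 77.7 kHz, 87 kHz, 132.6 kHz.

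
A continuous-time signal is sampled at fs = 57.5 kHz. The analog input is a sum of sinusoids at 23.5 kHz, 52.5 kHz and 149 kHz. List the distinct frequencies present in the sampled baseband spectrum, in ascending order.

fs/2 = 28.75 kHz.
23.5 kHz ≤ fs/2 = 28.75 kHz, passes unchanged.
52.5 kHz > fs/2 = 28.75 kHz, folds to fs − 52.5 kHz = 5 kHz.
149 kHz mod fs = 34 kHz.
34 kHz > fs/2 = 28.75 kHz, folds to fs − 34 kHz = 23.5 kHz.
Distinct values: {5 kHz, 23.5 kHz}.

5 kHz, 23.5 kHz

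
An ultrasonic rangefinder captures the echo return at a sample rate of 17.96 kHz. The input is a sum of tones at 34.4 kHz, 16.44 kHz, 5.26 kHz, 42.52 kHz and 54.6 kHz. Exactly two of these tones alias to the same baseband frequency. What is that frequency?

1.52 kHz

fs/2 = 8.98 kHz.
34.4 kHz mod fs = 16.44 kHz.
16.44 kHz > fs/2 = 8.98 kHz, folds to fs − 16.44 kHz = 1.52 kHz.
16.44 kHz > fs/2 = 8.98 kHz, folds to fs − 16.44 kHz = 1.52 kHz.
5.26 kHz ≤ fs/2 = 8.98 kHz, passes unchanged.
42.52 kHz mod fs = 6.6 kHz.
6.6 kHz ≤ fs/2 = 8.98 kHz, appears at 6.6 kHz.
54.6 kHz mod fs = 0.72 kHz.
0.72 kHz ≤ fs/2 = 8.98 kHz, appears at 0.72 kHz.
16.44 kHz and 34.4 kHz both map to 1.52 kHz.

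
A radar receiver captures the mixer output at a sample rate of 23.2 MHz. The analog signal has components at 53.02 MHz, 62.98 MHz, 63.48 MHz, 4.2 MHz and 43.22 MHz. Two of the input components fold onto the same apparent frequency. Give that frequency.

fs/2 = 11.6 MHz.
53.02 MHz mod fs = 6.62 MHz.
6.62 MHz ≤ fs/2 = 11.6 MHz, appears at 6.62 MHz.
62.98 MHz mod fs = 16.58 MHz.
16.58 MHz > fs/2 = 11.6 MHz, folds to fs − 16.58 MHz = 6.62 MHz.
63.48 MHz mod fs = 17.08 MHz.
17.08 MHz > fs/2 = 11.6 MHz, folds to fs − 17.08 MHz = 6.12 MHz.
4.2 MHz ≤ fs/2 = 11.6 MHz, passes unchanged.
43.22 MHz mod fs = 20.02 MHz.
20.02 MHz > fs/2 = 11.6 MHz, folds to fs − 20.02 MHz = 3.18 MHz.
53.02 MHz and 62.98 MHz both map to 6.62 MHz.

6.62 MHz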